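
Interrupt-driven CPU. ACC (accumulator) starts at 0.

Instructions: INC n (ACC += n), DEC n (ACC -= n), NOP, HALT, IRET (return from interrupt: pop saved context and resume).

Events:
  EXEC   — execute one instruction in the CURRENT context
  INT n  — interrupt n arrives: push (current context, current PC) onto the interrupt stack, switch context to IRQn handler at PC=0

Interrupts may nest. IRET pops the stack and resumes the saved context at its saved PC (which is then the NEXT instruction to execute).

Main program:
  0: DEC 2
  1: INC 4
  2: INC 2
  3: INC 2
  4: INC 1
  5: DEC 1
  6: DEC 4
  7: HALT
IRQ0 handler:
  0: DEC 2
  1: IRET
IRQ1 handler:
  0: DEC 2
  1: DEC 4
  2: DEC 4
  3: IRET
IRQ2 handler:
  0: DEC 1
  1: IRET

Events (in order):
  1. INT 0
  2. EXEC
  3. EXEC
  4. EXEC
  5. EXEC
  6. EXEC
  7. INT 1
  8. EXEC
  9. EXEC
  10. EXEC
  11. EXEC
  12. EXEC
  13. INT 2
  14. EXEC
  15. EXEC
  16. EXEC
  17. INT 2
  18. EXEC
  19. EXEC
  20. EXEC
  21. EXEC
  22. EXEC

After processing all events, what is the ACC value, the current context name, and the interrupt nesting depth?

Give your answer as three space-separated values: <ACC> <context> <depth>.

Answer: -12 MAIN 0

Derivation:
Event 1 (INT 0): INT 0 arrives: push (MAIN, PC=0), enter IRQ0 at PC=0 (depth now 1)
Event 2 (EXEC): [IRQ0] PC=0: DEC 2 -> ACC=-2
Event 3 (EXEC): [IRQ0] PC=1: IRET -> resume MAIN at PC=0 (depth now 0)
Event 4 (EXEC): [MAIN] PC=0: DEC 2 -> ACC=-4
Event 5 (EXEC): [MAIN] PC=1: INC 4 -> ACC=0
Event 6 (EXEC): [MAIN] PC=2: INC 2 -> ACC=2
Event 7 (INT 1): INT 1 arrives: push (MAIN, PC=3), enter IRQ1 at PC=0 (depth now 1)
Event 8 (EXEC): [IRQ1] PC=0: DEC 2 -> ACC=0
Event 9 (EXEC): [IRQ1] PC=1: DEC 4 -> ACC=-4
Event 10 (EXEC): [IRQ1] PC=2: DEC 4 -> ACC=-8
Event 11 (EXEC): [IRQ1] PC=3: IRET -> resume MAIN at PC=3 (depth now 0)
Event 12 (EXEC): [MAIN] PC=3: INC 2 -> ACC=-6
Event 13 (INT 2): INT 2 arrives: push (MAIN, PC=4), enter IRQ2 at PC=0 (depth now 1)
Event 14 (EXEC): [IRQ2] PC=0: DEC 1 -> ACC=-7
Event 15 (EXEC): [IRQ2] PC=1: IRET -> resume MAIN at PC=4 (depth now 0)
Event 16 (EXEC): [MAIN] PC=4: INC 1 -> ACC=-6
Event 17 (INT 2): INT 2 arrives: push (MAIN, PC=5), enter IRQ2 at PC=0 (depth now 1)
Event 18 (EXEC): [IRQ2] PC=0: DEC 1 -> ACC=-7
Event 19 (EXEC): [IRQ2] PC=1: IRET -> resume MAIN at PC=5 (depth now 0)
Event 20 (EXEC): [MAIN] PC=5: DEC 1 -> ACC=-8
Event 21 (EXEC): [MAIN] PC=6: DEC 4 -> ACC=-12
Event 22 (EXEC): [MAIN] PC=7: HALT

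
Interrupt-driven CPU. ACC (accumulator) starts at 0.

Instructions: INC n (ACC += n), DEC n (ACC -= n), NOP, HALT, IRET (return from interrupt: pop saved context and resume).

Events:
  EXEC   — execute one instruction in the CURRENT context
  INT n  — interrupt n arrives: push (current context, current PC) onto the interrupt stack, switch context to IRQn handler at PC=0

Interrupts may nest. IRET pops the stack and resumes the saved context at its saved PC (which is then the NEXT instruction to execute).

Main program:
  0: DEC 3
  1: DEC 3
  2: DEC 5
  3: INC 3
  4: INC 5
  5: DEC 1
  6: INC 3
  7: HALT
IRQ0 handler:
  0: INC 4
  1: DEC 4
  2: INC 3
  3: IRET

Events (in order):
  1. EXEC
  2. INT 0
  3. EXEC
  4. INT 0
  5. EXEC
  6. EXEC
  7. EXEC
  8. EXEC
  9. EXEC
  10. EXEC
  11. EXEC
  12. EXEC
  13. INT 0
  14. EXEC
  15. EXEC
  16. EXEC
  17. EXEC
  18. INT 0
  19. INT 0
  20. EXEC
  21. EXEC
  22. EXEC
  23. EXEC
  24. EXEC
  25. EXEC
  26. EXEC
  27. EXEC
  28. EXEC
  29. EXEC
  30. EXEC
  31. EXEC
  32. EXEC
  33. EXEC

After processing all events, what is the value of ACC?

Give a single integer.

Answer: 14

Derivation:
Event 1 (EXEC): [MAIN] PC=0: DEC 3 -> ACC=-3
Event 2 (INT 0): INT 0 arrives: push (MAIN, PC=1), enter IRQ0 at PC=0 (depth now 1)
Event 3 (EXEC): [IRQ0] PC=0: INC 4 -> ACC=1
Event 4 (INT 0): INT 0 arrives: push (IRQ0, PC=1), enter IRQ0 at PC=0 (depth now 2)
Event 5 (EXEC): [IRQ0] PC=0: INC 4 -> ACC=5
Event 6 (EXEC): [IRQ0] PC=1: DEC 4 -> ACC=1
Event 7 (EXEC): [IRQ0] PC=2: INC 3 -> ACC=4
Event 8 (EXEC): [IRQ0] PC=3: IRET -> resume IRQ0 at PC=1 (depth now 1)
Event 9 (EXEC): [IRQ0] PC=1: DEC 4 -> ACC=0
Event 10 (EXEC): [IRQ0] PC=2: INC 3 -> ACC=3
Event 11 (EXEC): [IRQ0] PC=3: IRET -> resume MAIN at PC=1 (depth now 0)
Event 12 (EXEC): [MAIN] PC=1: DEC 3 -> ACC=0
Event 13 (INT 0): INT 0 arrives: push (MAIN, PC=2), enter IRQ0 at PC=0 (depth now 1)
Event 14 (EXEC): [IRQ0] PC=0: INC 4 -> ACC=4
Event 15 (EXEC): [IRQ0] PC=1: DEC 4 -> ACC=0
Event 16 (EXEC): [IRQ0] PC=2: INC 3 -> ACC=3
Event 17 (EXEC): [IRQ0] PC=3: IRET -> resume MAIN at PC=2 (depth now 0)
Event 18 (INT 0): INT 0 arrives: push (MAIN, PC=2), enter IRQ0 at PC=0 (depth now 1)
Event 19 (INT 0): INT 0 arrives: push (IRQ0, PC=0), enter IRQ0 at PC=0 (depth now 2)
Event 20 (EXEC): [IRQ0] PC=0: INC 4 -> ACC=7
Event 21 (EXEC): [IRQ0] PC=1: DEC 4 -> ACC=3
Event 22 (EXEC): [IRQ0] PC=2: INC 3 -> ACC=6
Event 23 (EXEC): [IRQ0] PC=3: IRET -> resume IRQ0 at PC=0 (depth now 1)
Event 24 (EXEC): [IRQ0] PC=0: INC 4 -> ACC=10
Event 25 (EXEC): [IRQ0] PC=1: DEC 4 -> ACC=6
Event 26 (EXEC): [IRQ0] PC=2: INC 3 -> ACC=9
Event 27 (EXEC): [IRQ0] PC=3: IRET -> resume MAIN at PC=2 (depth now 0)
Event 28 (EXEC): [MAIN] PC=2: DEC 5 -> ACC=4
Event 29 (EXEC): [MAIN] PC=3: INC 3 -> ACC=7
Event 30 (EXEC): [MAIN] PC=4: INC 5 -> ACC=12
Event 31 (EXEC): [MAIN] PC=5: DEC 1 -> ACC=11
Event 32 (EXEC): [MAIN] PC=6: INC 3 -> ACC=14
Event 33 (EXEC): [MAIN] PC=7: HALT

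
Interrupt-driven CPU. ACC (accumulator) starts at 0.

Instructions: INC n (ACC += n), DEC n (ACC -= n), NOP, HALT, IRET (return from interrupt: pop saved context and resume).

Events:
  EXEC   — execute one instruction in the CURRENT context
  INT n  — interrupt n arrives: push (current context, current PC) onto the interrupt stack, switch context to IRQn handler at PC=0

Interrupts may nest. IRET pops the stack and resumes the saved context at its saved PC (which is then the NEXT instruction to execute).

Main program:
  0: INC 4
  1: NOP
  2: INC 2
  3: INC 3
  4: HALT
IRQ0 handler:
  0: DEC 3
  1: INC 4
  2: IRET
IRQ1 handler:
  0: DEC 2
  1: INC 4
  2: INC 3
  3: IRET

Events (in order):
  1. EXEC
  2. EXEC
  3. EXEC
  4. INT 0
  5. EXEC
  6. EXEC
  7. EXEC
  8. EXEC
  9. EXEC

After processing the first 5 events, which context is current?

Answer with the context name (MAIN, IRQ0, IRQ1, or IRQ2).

Event 1 (EXEC): [MAIN] PC=0: INC 4 -> ACC=4
Event 2 (EXEC): [MAIN] PC=1: NOP
Event 3 (EXEC): [MAIN] PC=2: INC 2 -> ACC=6
Event 4 (INT 0): INT 0 arrives: push (MAIN, PC=3), enter IRQ0 at PC=0 (depth now 1)
Event 5 (EXEC): [IRQ0] PC=0: DEC 3 -> ACC=3

Answer: IRQ0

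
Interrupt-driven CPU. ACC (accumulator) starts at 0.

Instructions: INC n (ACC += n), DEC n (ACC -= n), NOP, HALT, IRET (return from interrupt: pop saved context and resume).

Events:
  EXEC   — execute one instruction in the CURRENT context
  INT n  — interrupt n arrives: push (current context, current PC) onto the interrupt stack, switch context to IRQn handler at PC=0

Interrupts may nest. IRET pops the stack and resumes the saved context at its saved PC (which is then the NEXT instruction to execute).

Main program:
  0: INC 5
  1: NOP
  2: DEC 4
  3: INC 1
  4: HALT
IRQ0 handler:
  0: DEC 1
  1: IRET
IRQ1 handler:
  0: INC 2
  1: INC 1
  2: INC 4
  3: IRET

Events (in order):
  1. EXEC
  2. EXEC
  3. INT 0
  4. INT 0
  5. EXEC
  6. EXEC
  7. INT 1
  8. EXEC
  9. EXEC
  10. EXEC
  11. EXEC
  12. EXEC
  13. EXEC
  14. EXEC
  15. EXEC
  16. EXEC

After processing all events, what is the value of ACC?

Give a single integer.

Event 1 (EXEC): [MAIN] PC=0: INC 5 -> ACC=5
Event 2 (EXEC): [MAIN] PC=1: NOP
Event 3 (INT 0): INT 0 arrives: push (MAIN, PC=2), enter IRQ0 at PC=0 (depth now 1)
Event 4 (INT 0): INT 0 arrives: push (IRQ0, PC=0), enter IRQ0 at PC=0 (depth now 2)
Event 5 (EXEC): [IRQ0] PC=0: DEC 1 -> ACC=4
Event 6 (EXEC): [IRQ0] PC=1: IRET -> resume IRQ0 at PC=0 (depth now 1)
Event 7 (INT 1): INT 1 arrives: push (IRQ0, PC=0), enter IRQ1 at PC=0 (depth now 2)
Event 8 (EXEC): [IRQ1] PC=0: INC 2 -> ACC=6
Event 9 (EXEC): [IRQ1] PC=1: INC 1 -> ACC=7
Event 10 (EXEC): [IRQ1] PC=2: INC 4 -> ACC=11
Event 11 (EXEC): [IRQ1] PC=3: IRET -> resume IRQ0 at PC=0 (depth now 1)
Event 12 (EXEC): [IRQ0] PC=0: DEC 1 -> ACC=10
Event 13 (EXEC): [IRQ0] PC=1: IRET -> resume MAIN at PC=2 (depth now 0)
Event 14 (EXEC): [MAIN] PC=2: DEC 4 -> ACC=6
Event 15 (EXEC): [MAIN] PC=3: INC 1 -> ACC=7
Event 16 (EXEC): [MAIN] PC=4: HALT

Answer: 7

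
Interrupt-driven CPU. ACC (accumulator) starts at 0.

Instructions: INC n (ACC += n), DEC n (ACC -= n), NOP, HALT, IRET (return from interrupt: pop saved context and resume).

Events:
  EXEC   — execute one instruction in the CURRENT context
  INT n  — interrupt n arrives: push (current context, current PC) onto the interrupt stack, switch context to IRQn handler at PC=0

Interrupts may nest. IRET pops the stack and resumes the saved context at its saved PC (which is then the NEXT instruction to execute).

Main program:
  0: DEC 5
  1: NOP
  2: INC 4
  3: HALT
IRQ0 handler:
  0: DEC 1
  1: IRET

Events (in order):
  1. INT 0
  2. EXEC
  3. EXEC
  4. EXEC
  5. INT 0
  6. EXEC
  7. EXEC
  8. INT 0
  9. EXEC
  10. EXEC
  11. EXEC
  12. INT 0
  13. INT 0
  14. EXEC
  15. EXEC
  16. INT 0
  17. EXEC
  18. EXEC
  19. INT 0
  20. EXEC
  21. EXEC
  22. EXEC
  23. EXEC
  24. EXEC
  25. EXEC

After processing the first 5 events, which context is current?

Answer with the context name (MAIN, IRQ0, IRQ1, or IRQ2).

Event 1 (INT 0): INT 0 arrives: push (MAIN, PC=0), enter IRQ0 at PC=0 (depth now 1)
Event 2 (EXEC): [IRQ0] PC=0: DEC 1 -> ACC=-1
Event 3 (EXEC): [IRQ0] PC=1: IRET -> resume MAIN at PC=0 (depth now 0)
Event 4 (EXEC): [MAIN] PC=0: DEC 5 -> ACC=-6
Event 5 (INT 0): INT 0 arrives: push (MAIN, PC=1), enter IRQ0 at PC=0 (depth now 1)

Answer: IRQ0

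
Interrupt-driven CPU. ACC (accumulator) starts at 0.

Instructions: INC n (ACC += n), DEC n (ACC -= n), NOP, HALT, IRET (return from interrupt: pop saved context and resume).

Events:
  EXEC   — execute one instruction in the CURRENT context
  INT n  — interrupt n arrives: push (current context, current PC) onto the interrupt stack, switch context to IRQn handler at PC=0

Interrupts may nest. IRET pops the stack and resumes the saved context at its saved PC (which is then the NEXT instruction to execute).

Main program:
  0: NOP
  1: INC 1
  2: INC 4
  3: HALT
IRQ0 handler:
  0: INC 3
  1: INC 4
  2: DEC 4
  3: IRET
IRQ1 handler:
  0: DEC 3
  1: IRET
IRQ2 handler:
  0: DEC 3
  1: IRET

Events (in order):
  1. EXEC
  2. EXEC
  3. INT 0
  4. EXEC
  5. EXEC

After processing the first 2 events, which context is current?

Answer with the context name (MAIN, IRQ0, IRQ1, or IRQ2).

Event 1 (EXEC): [MAIN] PC=0: NOP
Event 2 (EXEC): [MAIN] PC=1: INC 1 -> ACC=1

Answer: MAIN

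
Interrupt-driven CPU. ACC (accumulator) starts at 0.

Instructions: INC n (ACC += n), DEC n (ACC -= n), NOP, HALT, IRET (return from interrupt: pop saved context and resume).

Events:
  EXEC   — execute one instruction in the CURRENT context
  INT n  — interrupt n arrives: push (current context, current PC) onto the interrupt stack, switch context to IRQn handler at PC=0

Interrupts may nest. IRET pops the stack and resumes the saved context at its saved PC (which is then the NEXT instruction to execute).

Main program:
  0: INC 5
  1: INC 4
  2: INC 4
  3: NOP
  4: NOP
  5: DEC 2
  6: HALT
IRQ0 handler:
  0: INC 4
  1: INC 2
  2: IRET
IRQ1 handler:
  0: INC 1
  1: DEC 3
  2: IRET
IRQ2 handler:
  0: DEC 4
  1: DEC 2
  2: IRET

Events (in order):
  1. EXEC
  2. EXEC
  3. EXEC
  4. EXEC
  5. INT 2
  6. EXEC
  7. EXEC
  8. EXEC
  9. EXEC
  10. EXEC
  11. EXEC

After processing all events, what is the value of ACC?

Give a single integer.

Answer: 5

Derivation:
Event 1 (EXEC): [MAIN] PC=0: INC 5 -> ACC=5
Event 2 (EXEC): [MAIN] PC=1: INC 4 -> ACC=9
Event 3 (EXEC): [MAIN] PC=2: INC 4 -> ACC=13
Event 4 (EXEC): [MAIN] PC=3: NOP
Event 5 (INT 2): INT 2 arrives: push (MAIN, PC=4), enter IRQ2 at PC=0 (depth now 1)
Event 6 (EXEC): [IRQ2] PC=0: DEC 4 -> ACC=9
Event 7 (EXEC): [IRQ2] PC=1: DEC 2 -> ACC=7
Event 8 (EXEC): [IRQ2] PC=2: IRET -> resume MAIN at PC=4 (depth now 0)
Event 9 (EXEC): [MAIN] PC=4: NOP
Event 10 (EXEC): [MAIN] PC=5: DEC 2 -> ACC=5
Event 11 (EXEC): [MAIN] PC=6: HALT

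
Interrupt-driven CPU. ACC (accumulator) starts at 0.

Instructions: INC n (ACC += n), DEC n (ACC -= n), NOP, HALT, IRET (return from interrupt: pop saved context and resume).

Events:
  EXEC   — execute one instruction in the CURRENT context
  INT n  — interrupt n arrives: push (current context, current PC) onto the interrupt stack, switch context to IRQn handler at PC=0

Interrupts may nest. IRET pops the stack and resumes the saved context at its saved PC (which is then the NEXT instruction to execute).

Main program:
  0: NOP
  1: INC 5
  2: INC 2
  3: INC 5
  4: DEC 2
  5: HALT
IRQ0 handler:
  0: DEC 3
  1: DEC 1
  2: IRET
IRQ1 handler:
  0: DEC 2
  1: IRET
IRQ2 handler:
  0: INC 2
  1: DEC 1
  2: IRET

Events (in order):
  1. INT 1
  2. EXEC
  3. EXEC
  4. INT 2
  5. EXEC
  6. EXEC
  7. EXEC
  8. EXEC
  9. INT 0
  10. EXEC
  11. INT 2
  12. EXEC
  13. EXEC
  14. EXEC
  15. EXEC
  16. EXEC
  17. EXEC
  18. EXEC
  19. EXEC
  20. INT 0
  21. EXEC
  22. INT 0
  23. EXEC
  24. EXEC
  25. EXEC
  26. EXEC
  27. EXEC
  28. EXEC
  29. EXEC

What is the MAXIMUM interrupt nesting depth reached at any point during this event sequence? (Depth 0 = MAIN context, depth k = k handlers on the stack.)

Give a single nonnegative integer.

Answer: 2

Derivation:
Event 1 (INT 1): INT 1 arrives: push (MAIN, PC=0), enter IRQ1 at PC=0 (depth now 1) [depth=1]
Event 2 (EXEC): [IRQ1] PC=0: DEC 2 -> ACC=-2 [depth=1]
Event 3 (EXEC): [IRQ1] PC=1: IRET -> resume MAIN at PC=0 (depth now 0) [depth=0]
Event 4 (INT 2): INT 2 arrives: push (MAIN, PC=0), enter IRQ2 at PC=0 (depth now 1) [depth=1]
Event 5 (EXEC): [IRQ2] PC=0: INC 2 -> ACC=0 [depth=1]
Event 6 (EXEC): [IRQ2] PC=1: DEC 1 -> ACC=-1 [depth=1]
Event 7 (EXEC): [IRQ2] PC=2: IRET -> resume MAIN at PC=0 (depth now 0) [depth=0]
Event 8 (EXEC): [MAIN] PC=0: NOP [depth=0]
Event 9 (INT 0): INT 0 arrives: push (MAIN, PC=1), enter IRQ0 at PC=0 (depth now 1) [depth=1]
Event 10 (EXEC): [IRQ0] PC=0: DEC 3 -> ACC=-4 [depth=1]
Event 11 (INT 2): INT 2 arrives: push (IRQ0, PC=1), enter IRQ2 at PC=0 (depth now 2) [depth=2]
Event 12 (EXEC): [IRQ2] PC=0: INC 2 -> ACC=-2 [depth=2]
Event 13 (EXEC): [IRQ2] PC=1: DEC 1 -> ACC=-3 [depth=2]
Event 14 (EXEC): [IRQ2] PC=2: IRET -> resume IRQ0 at PC=1 (depth now 1) [depth=1]
Event 15 (EXEC): [IRQ0] PC=1: DEC 1 -> ACC=-4 [depth=1]
Event 16 (EXEC): [IRQ0] PC=2: IRET -> resume MAIN at PC=1 (depth now 0) [depth=0]
Event 17 (EXEC): [MAIN] PC=1: INC 5 -> ACC=1 [depth=0]
Event 18 (EXEC): [MAIN] PC=2: INC 2 -> ACC=3 [depth=0]
Event 19 (EXEC): [MAIN] PC=3: INC 5 -> ACC=8 [depth=0]
Event 20 (INT 0): INT 0 arrives: push (MAIN, PC=4), enter IRQ0 at PC=0 (depth now 1) [depth=1]
Event 21 (EXEC): [IRQ0] PC=0: DEC 3 -> ACC=5 [depth=1]
Event 22 (INT 0): INT 0 arrives: push (IRQ0, PC=1), enter IRQ0 at PC=0 (depth now 2) [depth=2]
Event 23 (EXEC): [IRQ0] PC=0: DEC 3 -> ACC=2 [depth=2]
Event 24 (EXEC): [IRQ0] PC=1: DEC 1 -> ACC=1 [depth=2]
Event 25 (EXEC): [IRQ0] PC=2: IRET -> resume IRQ0 at PC=1 (depth now 1) [depth=1]
Event 26 (EXEC): [IRQ0] PC=1: DEC 1 -> ACC=0 [depth=1]
Event 27 (EXEC): [IRQ0] PC=2: IRET -> resume MAIN at PC=4 (depth now 0) [depth=0]
Event 28 (EXEC): [MAIN] PC=4: DEC 2 -> ACC=-2 [depth=0]
Event 29 (EXEC): [MAIN] PC=5: HALT [depth=0]
Max depth observed: 2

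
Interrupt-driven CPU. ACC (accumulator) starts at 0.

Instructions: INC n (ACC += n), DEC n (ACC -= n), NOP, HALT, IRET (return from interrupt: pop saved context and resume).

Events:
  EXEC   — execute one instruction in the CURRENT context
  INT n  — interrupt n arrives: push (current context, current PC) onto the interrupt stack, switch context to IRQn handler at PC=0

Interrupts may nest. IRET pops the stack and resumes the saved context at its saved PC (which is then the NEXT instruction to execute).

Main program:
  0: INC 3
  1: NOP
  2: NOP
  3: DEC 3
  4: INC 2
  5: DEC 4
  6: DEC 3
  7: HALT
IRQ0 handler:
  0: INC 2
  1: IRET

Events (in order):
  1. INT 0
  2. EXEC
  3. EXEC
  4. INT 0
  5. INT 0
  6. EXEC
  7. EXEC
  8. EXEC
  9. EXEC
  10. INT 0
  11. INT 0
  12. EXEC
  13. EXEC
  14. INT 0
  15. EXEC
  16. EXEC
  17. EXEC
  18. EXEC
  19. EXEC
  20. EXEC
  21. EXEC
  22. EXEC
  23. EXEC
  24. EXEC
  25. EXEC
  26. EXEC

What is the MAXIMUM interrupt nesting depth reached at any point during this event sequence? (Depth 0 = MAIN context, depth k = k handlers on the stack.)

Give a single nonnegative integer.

Answer: 2

Derivation:
Event 1 (INT 0): INT 0 arrives: push (MAIN, PC=0), enter IRQ0 at PC=0 (depth now 1) [depth=1]
Event 2 (EXEC): [IRQ0] PC=0: INC 2 -> ACC=2 [depth=1]
Event 3 (EXEC): [IRQ0] PC=1: IRET -> resume MAIN at PC=0 (depth now 0) [depth=0]
Event 4 (INT 0): INT 0 arrives: push (MAIN, PC=0), enter IRQ0 at PC=0 (depth now 1) [depth=1]
Event 5 (INT 0): INT 0 arrives: push (IRQ0, PC=0), enter IRQ0 at PC=0 (depth now 2) [depth=2]
Event 6 (EXEC): [IRQ0] PC=0: INC 2 -> ACC=4 [depth=2]
Event 7 (EXEC): [IRQ0] PC=1: IRET -> resume IRQ0 at PC=0 (depth now 1) [depth=1]
Event 8 (EXEC): [IRQ0] PC=0: INC 2 -> ACC=6 [depth=1]
Event 9 (EXEC): [IRQ0] PC=1: IRET -> resume MAIN at PC=0 (depth now 0) [depth=0]
Event 10 (INT 0): INT 0 arrives: push (MAIN, PC=0), enter IRQ0 at PC=0 (depth now 1) [depth=1]
Event 11 (INT 0): INT 0 arrives: push (IRQ0, PC=0), enter IRQ0 at PC=0 (depth now 2) [depth=2]
Event 12 (EXEC): [IRQ0] PC=0: INC 2 -> ACC=8 [depth=2]
Event 13 (EXEC): [IRQ0] PC=1: IRET -> resume IRQ0 at PC=0 (depth now 1) [depth=1]
Event 14 (INT 0): INT 0 arrives: push (IRQ0, PC=0), enter IRQ0 at PC=0 (depth now 2) [depth=2]
Event 15 (EXEC): [IRQ0] PC=0: INC 2 -> ACC=10 [depth=2]
Event 16 (EXEC): [IRQ0] PC=1: IRET -> resume IRQ0 at PC=0 (depth now 1) [depth=1]
Event 17 (EXEC): [IRQ0] PC=0: INC 2 -> ACC=12 [depth=1]
Event 18 (EXEC): [IRQ0] PC=1: IRET -> resume MAIN at PC=0 (depth now 0) [depth=0]
Event 19 (EXEC): [MAIN] PC=0: INC 3 -> ACC=15 [depth=0]
Event 20 (EXEC): [MAIN] PC=1: NOP [depth=0]
Event 21 (EXEC): [MAIN] PC=2: NOP [depth=0]
Event 22 (EXEC): [MAIN] PC=3: DEC 3 -> ACC=12 [depth=0]
Event 23 (EXEC): [MAIN] PC=4: INC 2 -> ACC=14 [depth=0]
Event 24 (EXEC): [MAIN] PC=5: DEC 4 -> ACC=10 [depth=0]
Event 25 (EXEC): [MAIN] PC=6: DEC 3 -> ACC=7 [depth=0]
Event 26 (EXEC): [MAIN] PC=7: HALT [depth=0]
Max depth observed: 2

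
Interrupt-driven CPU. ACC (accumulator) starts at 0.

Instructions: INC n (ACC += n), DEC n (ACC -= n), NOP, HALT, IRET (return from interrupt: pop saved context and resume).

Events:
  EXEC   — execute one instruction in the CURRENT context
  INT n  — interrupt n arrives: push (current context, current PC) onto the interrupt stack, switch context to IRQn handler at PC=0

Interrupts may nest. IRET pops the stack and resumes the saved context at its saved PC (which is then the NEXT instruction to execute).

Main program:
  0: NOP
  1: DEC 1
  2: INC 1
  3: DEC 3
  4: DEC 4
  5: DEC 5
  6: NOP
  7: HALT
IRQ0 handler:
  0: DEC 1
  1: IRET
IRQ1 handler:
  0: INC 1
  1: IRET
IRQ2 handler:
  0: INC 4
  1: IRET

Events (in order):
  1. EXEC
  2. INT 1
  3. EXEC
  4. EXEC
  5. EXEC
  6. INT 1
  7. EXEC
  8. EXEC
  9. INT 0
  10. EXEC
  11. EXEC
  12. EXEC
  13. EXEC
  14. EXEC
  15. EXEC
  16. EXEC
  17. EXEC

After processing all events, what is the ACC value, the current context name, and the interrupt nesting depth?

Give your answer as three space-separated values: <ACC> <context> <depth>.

Answer: -11 MAIN 0

Derivation:
Event 1 (EXEC): [MAIN] PC=0: NOP
Event 2 (INT 1): INT 1 arrives: push (MAIN, PC=1), enter IRQ1 at PC=0 (depth now 1)
Event 3 (EXEC): [IRQ1] PC=0: INC 1 -> ACC=1
Event 4 (EXEC): [IRQ1] PC=1: IRET -> resume MAIN at PC=1 (depth now 0)
Event 5 (EXEC): [MAIN] PC=1: DEC 1 -> ACC=0
Event 6 (INT 1): INT 1 arrives: push (MAIN, PC=2), enter IRQ1 at PC=0 (depth now 1)
Event 7 (EXEC): [IRQ1] PC=0: INC 1 -> ACC=1
Event 8 (EXEC): [IRQ1] PC=1: IRET -> resume MAIN at PC=2 (depth now 0)
Event 9 (INT 0): INT 0 arrives: push (MAIN, PC=2), enter IRQ0 at PC=0 (depth now 1)
Event 10 (EXEC): [IRQ0] PC=0: DEC 1 -> ACC=0
Event 11 (EXEC): [IRQ0] PC=1: IRET -> resume MAIN at PC=2 (depth now 0)
Event 12 (EXEC): [MAIN] PC=2: INC 1 -> ACC=1
Event 13 (EXEC): [MAIN] PC=3: DEC 3 -> ACC=-2
Event 14 (EXEC): [MAIN] PC=4: DEC 4 -> ACC=-6
Event 15 (EXEC): [MAIN] PC=5: DEC 5 -> ACC=-11
Event 16 (EXEC): [MAIN] PC=6: NOP
Event 17 (EXEC): [MAIN] PC=7: HALT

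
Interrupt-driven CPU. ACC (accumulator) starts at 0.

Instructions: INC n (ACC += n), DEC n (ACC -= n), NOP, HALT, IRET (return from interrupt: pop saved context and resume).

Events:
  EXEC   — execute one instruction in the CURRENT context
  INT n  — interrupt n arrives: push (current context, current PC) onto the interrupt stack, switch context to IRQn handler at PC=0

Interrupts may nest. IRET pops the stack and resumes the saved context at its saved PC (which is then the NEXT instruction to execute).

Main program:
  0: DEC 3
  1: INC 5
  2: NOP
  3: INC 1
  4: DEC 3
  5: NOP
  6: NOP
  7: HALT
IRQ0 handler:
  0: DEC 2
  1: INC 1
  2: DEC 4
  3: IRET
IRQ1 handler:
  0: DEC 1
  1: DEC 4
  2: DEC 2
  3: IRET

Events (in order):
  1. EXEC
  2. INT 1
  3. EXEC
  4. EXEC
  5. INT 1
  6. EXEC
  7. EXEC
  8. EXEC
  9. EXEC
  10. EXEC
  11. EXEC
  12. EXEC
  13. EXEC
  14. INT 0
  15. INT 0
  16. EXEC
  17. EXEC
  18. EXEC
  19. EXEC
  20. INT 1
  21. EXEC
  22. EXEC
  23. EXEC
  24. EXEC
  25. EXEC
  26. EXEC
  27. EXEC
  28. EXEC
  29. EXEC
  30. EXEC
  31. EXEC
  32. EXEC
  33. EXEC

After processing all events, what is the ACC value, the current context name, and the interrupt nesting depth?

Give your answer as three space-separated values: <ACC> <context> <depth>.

Answer: -31 MAIN 0

Derivation:
Event 1 (EXEC): [MAIN] PC=0: DEC 3 -> ACC=-3
Event 2 (INT 1): INT 1 arrives: push (MAIN, PC=1), enter IRQ1 at PC=0 (depth now 1)
Event 3 (EXEC): [IRQ1] PC=0: DEC 1 -> ACC=-4
Event 4 (EXEC): [IRQ1] PC=1: DEC 4 -> ACC=-8
Event 5 (INT 1): INT 1 arrives: push (IRQ1, PC=2), enter IRQ1 at PC=0 (depth now 2)
Event 6 (EXEC): [IRQ1] PC=0: DEC 1 -> ACC=-9
Event 7 (EXEC): [IRQ1] PC=1: DEC 4 -> ACC=-13
Event 8 (EXEC): [IRQ1] PC=2: DEC 2 -> ACC=-15
Event 9 (EXEC): [IRQ1] PC=3: IRET -> resume IRQ1 at PC=2 (depth now 1)
Event 10 (EXEC): [IRQ1] PC=2: DEC 2 -> ACC=-17
Event 11 (EXEC): [IRQ1] PC=3: IRET -> resume MAIN at PC=1 (depth now 0)
Event 12 (EXEC): [MAIN] PC=1: INC 5 -> ACC=-12
Event 13 (EXEC): [MAIN] PC=2: NOP
Event 14 (INT 0): INT 0 arrives: push (MAIN, PC=3), enter IRQ0 at PC=0 (depth now 1)
Event 15 (INT 0): INT 0 arrives: push (IRQ0, PC=0), enter IRQ0 at PC=0 (depth now 2)
Event 16 (EXEC): [IRQ0] PC=0: DEC 2 -> ACC=-14
Event 17 (EXEC): [IRQ0] PC=1: INC 1 -> ACC=-13
Event 18 (EXEC): [IRQ0] PC=2: DEC 4 -> ACC=-17
Event 19 (EXEC): [IRQ0] PC=3: IRET -> resume IRQ0 at PC=0 (depth now 1)
Event 20 (INT 1): INT 1 arrives: push (IRQ0, PC=0), enter IRQ1 at PC=0 (depth now 2)
Event 21 (EXEC): [IRQ1] PC=0: DEC 1 -> ACC=-18
Event 22 (EXEC): [IRQ1] PC=1: DEC 4 -> ACC=-22
Event 23 (EXEC): [IRQ1] PC=2: DEC 2 -> ACC=-24
Event 24 (EXEC): [IRQ1] PC=3: IRET -> resume IRQ0 at PC=0 (depth now 1)
Event 25 (EXEC): [IRQ0] PC=0: DEC 2 -> ACC=-26
Event 26 (EXEC): [IRQ0] PC=1: INC 1 -> ACC=-25
Event 27 (EXEC): [IRQ0] PC=2: DEC 4 -> ACC=-29
Event 28 (EXEC): [IRQ0] PC=3: IRET -> resume MAIN at PC=3 (depth now 0)
Event 29 (EXEC): [MAIN] PC=3: INC 1 -> ACC=-28
Event 30 (EXEC): [MAIN] PC=4: DEC 3 -> ACC=-31
Event 31 (EXEC): [MAIN] PC=5: NOP
Event 32 (EXEC): [MAIN] PC=6: NOP
Event 33 (EXEC): [MAIN] PC=7: HALT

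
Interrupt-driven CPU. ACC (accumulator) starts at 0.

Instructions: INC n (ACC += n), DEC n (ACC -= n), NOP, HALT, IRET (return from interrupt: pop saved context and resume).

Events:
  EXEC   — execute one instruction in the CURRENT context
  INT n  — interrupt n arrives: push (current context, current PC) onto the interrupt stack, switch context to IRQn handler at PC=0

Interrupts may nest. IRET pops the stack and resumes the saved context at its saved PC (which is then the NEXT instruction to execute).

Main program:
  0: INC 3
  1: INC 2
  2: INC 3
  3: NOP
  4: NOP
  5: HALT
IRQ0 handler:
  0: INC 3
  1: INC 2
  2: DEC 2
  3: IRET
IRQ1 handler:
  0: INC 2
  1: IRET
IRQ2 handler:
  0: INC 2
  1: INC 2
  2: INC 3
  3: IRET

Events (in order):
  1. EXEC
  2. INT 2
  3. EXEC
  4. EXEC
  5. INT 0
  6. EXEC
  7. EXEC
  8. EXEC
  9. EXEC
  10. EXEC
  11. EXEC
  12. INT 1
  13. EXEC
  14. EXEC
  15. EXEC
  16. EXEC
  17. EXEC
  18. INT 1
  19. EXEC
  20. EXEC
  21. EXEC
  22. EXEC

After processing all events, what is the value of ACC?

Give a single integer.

Answer: 22

Derivation:
Event 1 (EXEC): [MAIN] PC=0: INC 3 -> ACC=3
Event 2 (INT 2): INT 2 arrives: push (MAIN, PC=1), enter IRQ2 at PC=0 (depth now 1)
Event 3 (EXEC): [IRQ2] PC=0: INC 2 -> ACC=5
Event 4 (EXEC): [IRQ2] PC=1: INC 2 -> ACC=7
Event 5 (INT 0): INT 0 arrives: push (IRQ2, PC=2), enter IRQ0 at PC=0 (depth now 2)
Event 6 (EXEC): [IRQ0] PC=0: INC 3 -> ACC=10
Event 7 (EXEC): [IRQ0] PC=1: INC 2 -> ACC=12
Event 8 (EXEC): [IRQ0] PC=2: DEC 2 -> ACC=10
Event 9 (EXEC): [IRQ0] PC=3: IRET -> resume IRQ2 at PC=2 (depth now 1)
Event 10 (EXEC): [IRQ2] PC=2: INC 3 -> ACC=13
Event 11 (EXEC): [IRQ2] PC=3: IRET -> resume MAIN at PC=1 (depth now 0)
Event 12 (INT 1): INT 1 arrives: push (MAIN, PC=1), enter IRQ1 at PC=0 (depth now 1)
Event 13 (EXEC): [IRQ1] PC=0: INC 2 -> ACC=15
Event 14 (EXEC): [IRQ1] PC=1: IRET -> resume MAIN at PC=1 (depth now 0)
Event 15 (EXEC): [MAIN] PC=1: INC 2 -> ACC=17
Event 16 (EXEC): [MAIN] PC=2: INC 3 -> ACC=20
Event 17 (EXEC): [MAIN] PC=3: NOP
Event 18 (INT 1): INT 1 arrives: push (MAIN, PC=4), enter IRQ1 at PC=0 (depth now 1)
Event 19 (EXEC): [IRQ1] PC=0: INC 2 -> ACC=22
Event 20 (EXEC): [IRQ1] PC=1: IRET -> resume MAIN at PC=4 (depth now 0)
Event 21 (EXEC): [MAIN] PC=4: NOP
Event 22 (EXEC): [MAIN] PC=5: HALT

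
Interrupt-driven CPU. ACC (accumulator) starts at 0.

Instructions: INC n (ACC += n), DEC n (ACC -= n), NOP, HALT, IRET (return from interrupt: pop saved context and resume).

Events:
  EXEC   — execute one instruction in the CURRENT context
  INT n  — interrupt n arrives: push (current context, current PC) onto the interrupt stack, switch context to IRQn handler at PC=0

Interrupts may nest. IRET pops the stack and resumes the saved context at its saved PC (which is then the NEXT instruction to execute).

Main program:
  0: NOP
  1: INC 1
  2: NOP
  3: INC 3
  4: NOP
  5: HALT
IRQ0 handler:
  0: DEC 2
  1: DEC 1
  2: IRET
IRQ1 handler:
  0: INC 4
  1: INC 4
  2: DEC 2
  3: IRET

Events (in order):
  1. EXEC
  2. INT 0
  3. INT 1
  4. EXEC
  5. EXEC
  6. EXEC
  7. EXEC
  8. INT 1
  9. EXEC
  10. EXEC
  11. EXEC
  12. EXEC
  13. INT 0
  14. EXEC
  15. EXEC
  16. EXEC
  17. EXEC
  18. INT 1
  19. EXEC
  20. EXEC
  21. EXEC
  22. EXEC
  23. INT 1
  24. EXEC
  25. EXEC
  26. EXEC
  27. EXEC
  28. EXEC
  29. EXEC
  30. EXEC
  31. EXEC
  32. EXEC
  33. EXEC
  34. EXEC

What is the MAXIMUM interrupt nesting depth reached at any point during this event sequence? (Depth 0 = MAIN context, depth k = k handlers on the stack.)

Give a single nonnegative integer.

Event 1 (EXEC): [MAIN] PC=0: NOP [depth=0]
Event 2 (INT 0): INT 0 arrives: push (MAIN, PC=1), enter IRQ0 at PC=0 (depth now 1) [depth=1]
Event 3 (INT 1): INT 1 arrives: push (IRQ0, PC=0), enter IRQ1 at PC=0 (depth now 2) [depth=2]
Event 4 (EXEC): [IRQ1] PC=0: INC 4 -> ACC=4 [depth=2]
Event 5 (EXEC): [IRQ1] PC=1: INC 4 -> ACC=8 [depth=2]
Event 6 (EXEC): [IRQ1] PC=2: DEC 2 -> ACC=6 [depth=2]
Event 7 (EXEC): [IRQ1] PC=3: IRET -> resume IRQ0 at PC=0 (depth now 1) [depth=1]
Event 8 (INT 1): INT 1 arrives: push (IRQ0, PC=0), enter IRQ1 at PC=0 (depth now 2) [depth=2]
Event 9 (EXEC): [IRQ1] PC=0: INC 4 -> ACC=10 [depth=2]
Event 10 (EXEC): [IRQ1] PC=1: INC 4 -> ACC=14 [depth=2]
Event 11 (EXEC): [IRQ1] PC=2: DEC 2 -> ACC=12 [depth=2]
Event 12 (EXEC): [IRQ1] PC=3: IRET -> resume IRQ0 at PC=0 (depth now 1) [depth=1]
Event 13 (INT 0): INT 0 arrives: push (IRQ0, PC=0), enter IRQ0 at PC=0 (depth now 2) [depth=2]
Event 14 (EXEC): [IRQ0] PC=0: DEC 2 -> ACC=10 [depth=2]
Event 15 (EXEC): [IRQ0] PC=1: DEC 1 -> ACC=9 [depth=2]
Event 16 (EXEC): [IRQ0] PC=2: IRET -> resume IRQ0 at PC=0 (depth now 1) [depth=1]
Event 17 (EXEC): [IRQ0] PC=0: DEC 2 -> ACC=7 [depth=1]
Event 18 (INT 1): INT 1 arrives: push (IRQ0, PC=1), enter IRQ1 at PC=0 (depth now 2) [depth=2]
Event 19 (EXEC): [IRQ1] PC=0: INC 4 -> ACC=11 [depth=2]
Event 20 (EXEC): [IRQ1] PC=1: INC 4 -> ACC=15 [depth=2]
Event 21 (EXEC): [IRQ1] PC=2: DEC 2 -> ACC=13 [depth=2]
Event 22 (EXEC): [IRQ1] PC=3: IRET -> resume IRQ0 at PC=1 (depth now 1) [depth=1]
Event 23 (INT 1): INT 1 arrives: push (IRQ0, PC=1), enter IRQ1 at PC=0 (depth now 2) [depth=2]
Event 24 (EXEC): [IRQ1] PC=0: INC 4 -> ACC=17 [depth=2]
Event 25 (EXEC): [IRQ1] PC=1: INC 4 -> ACC=21 [depth=2]
Event 26 (EXEC): [IRQ1] PC=2: DEC 2 -> ACC=19 [depth=2]
Event 27 (EXEC): [IRQ1] PC=3: IRET -> resume IRQ0 at PC=1 (depth now 1) [depth=1]
Event 28 (EXEC): [IRQ0] PC=1: DEC 1 -> ACC=18 [depth=1]
Event 29 (EXEC): [IRQ0] PC=2: IRET -> resume MAIN at PC=1 (depth now 0) [depth=0]
Event 30 (EXEC): [MAIN] PC=1: INC 1 -> ACC=19 [depth=0]
Event 31 (EXEC): [MAIN] PC=2: NOP [depth=0]
Event 32 (EXEC): [MAIN] PC=3: INC 3 -> ACC=22 [depth=0]
Event 33 (EXEC): [MAIN] PC=4: NOP [depth=0]
Event 34 (EXEC): [MAIN] PC=5: HALT [depth=0]
Max depth observed: 2

Answer: 2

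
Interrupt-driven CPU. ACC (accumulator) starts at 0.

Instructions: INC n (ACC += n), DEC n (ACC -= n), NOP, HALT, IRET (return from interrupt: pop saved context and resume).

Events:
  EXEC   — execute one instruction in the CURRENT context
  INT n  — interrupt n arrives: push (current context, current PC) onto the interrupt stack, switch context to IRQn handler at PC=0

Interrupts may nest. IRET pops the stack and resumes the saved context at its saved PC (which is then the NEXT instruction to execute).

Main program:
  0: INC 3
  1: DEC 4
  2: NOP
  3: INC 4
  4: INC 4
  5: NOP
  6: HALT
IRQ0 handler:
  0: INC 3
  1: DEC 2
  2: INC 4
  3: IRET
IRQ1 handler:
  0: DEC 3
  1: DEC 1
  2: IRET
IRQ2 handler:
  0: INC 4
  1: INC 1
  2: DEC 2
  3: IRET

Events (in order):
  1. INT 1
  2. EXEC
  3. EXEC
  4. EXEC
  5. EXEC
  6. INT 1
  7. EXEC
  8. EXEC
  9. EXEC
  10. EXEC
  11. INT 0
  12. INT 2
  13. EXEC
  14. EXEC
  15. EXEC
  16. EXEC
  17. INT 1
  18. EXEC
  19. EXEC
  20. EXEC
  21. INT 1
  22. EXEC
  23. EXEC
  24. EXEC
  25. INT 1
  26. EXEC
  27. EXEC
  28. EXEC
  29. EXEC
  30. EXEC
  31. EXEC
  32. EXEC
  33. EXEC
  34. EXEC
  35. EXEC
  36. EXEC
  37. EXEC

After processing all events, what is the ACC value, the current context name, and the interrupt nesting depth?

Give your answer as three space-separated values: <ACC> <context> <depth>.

Event 1 (INT 1): INT 1 arrives: push (MAIN, PC=0), enter IRQ1 at PC=0 (depth now 1)
Event 2 (EXEC): [IRQ1] PC=0: DEC 3 -> ACC=-3
Event 3 (EXEC): [IRQ1] PC=1: DEC 1 -> ACC=-4
Event 4 (EXEC): [IRQ1] PC=2: IRET -> resume MAIN at PC=0 (depth now 0)
Event 5 (EXEC): [MAIN] PC=0: INC 3 -> ACC=-1
Event 6 (INT 1): INT 1 arrives: push (MAIN, PC=1), enter IRQ1 at PC=0 (depth now 1)
Event 7 (EXEC): [IRQ1] PC=0: DEC 3 -> ACC=-4
Event 8 (EXEC): [IRQ1] PC=1: DEC 1 -> ACC=-5
Event 9 (EXEC): [IRQ1] PC=2: IRET -> resume MAIN at PC=1 (depth now 0)
Event 10 (EXEC): [MAIN] PC=1: DEC 4 -> ACC=-9
Event 11 (INT 0): INT 0 arrives: push (MAIN, PC=2), enter IRQ0 at PC=0 (depth now 1)
Event 12 (INT 2): INT 2 arrives: push (IRQ0, PC=0), enter IRQ2 at PC=0 (depth now 2)
Event 13 (EXEC): [IRQ2] PC=0: INC 4 -> ACC=-5
Event 14 (EXEC): [IRQ2] PC=1: INC 1 -> ACC=-4
Event 15 (EXEC): [IRQ2] PC=2: DEC 2 -> ACC=-6
Event 16 (EXEC): [IRQ2] PC=3: IRET -> resume IRQ0 at PC=0 (depth now 1)
Event 17 (INT 1): INT 1 arrives: push (IRQ0, PC=0), enter IRQ1 at PC=0 (depth now 2)
Event 18 (EXEC): [IRQ1] PC=0: DEC 3 -> ACC=-9
Event 19 (EXEC): [IRQ1] PC=1: DEC 1 -> ACC=-10
Event 20 (EXEC): [IRQ1] PC=2: IRET -> resume IRQ0 at PC=0 (depth now 1)
Event 21 (INT 1): INT 1 arrives: push (IRQ0, PC=0), enter IRQ1 at PC=0 (depth now 2)
Event 22 (EXEC): [IRQ1] PC=0: DEC 3 -> ACC=-13
Event 23 (EXEC): [IRQ1] PC=1: DEC 1 -> ACC=-14
Event 24 (EXEC): [IRQ1] PC=2: IRET -> resume IRQ0 at PC=0 (depth now 1)
Event 25 (INT 1): INT 1 arrives: push (IRQ0, PC=0), enter IRQ1 at PC=0 (depth now 2)
Event 26 (EXEC): [IRQ1] PC=0: DEC 3 -> ACC=-17
Event 27 (EXEC): [IRQ1] PC=1: DEC 1 -> ACC=-18
Event 28 (EXEC): [IRQ1] PC=2: IRET -> resume IRQ0 at PC=0 (depth now 1)
Event 29 (EXEC): [IRQ0] PC=0: INC 3 -> ACC=-15
Event 30 (EXEC): [IRQ0] PC=1: DEC 2 -> ACC=-17
Event 31 (EXEC): [IRQ0] PC=2: INC 4 -> ACC=-13
Event 32 (EXEC): [IRQ0] PC=3: IRET -> resume MAIN at PC=2 (depth now 0)
Event 33 (EXEC): [MAIN] PC=2: NOP
Event 34 (EXEC): [MAIN] PC=3: INC 4 -> ACC=-9
Event 35 (EXEC): [MAIN] PC=4: INC 4 -> ACC=-5
Event 36 (EXEC): [MAIN] PC=5: NOP
Event 37 (EXEC): [MAIN] PC=6: HALT

Answer: -5 MAIN 0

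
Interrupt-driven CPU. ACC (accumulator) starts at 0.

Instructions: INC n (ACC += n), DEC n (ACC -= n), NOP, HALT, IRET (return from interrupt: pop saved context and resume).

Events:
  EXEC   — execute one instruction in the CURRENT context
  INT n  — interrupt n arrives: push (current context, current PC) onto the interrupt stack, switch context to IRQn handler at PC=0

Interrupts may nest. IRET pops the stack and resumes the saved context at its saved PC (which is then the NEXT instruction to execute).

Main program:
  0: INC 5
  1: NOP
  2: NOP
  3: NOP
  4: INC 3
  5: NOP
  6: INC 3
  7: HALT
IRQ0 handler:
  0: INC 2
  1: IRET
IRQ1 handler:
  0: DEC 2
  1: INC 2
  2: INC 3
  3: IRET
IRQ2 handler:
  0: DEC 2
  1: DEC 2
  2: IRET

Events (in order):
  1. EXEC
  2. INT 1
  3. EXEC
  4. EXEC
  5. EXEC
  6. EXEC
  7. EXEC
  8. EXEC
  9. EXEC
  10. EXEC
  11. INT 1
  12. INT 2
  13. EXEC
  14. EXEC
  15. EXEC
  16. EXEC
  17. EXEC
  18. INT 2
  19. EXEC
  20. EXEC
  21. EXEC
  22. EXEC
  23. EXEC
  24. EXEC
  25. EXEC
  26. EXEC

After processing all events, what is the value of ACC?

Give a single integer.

Answer: 9

Derivation:
Event 1 (EXEC): [MAIN] PC=0: INC 5 -> ACC=5
Event 2 (INT 1): INT 1 arrives: push (MAIN, PC=1), enter IRQ1 at PC=0 (depth now 1)
Event 3 (EXEC): [IRQ1] PC=0: DEC 2 -> ACC=3
Event 4 (EXEC): [IRQ1] PC=1: INC 2 -> ACC=5
Event 5 (EXEC): [IRQ1] PC=2: INC 3 -> ACC=8
Event 6 (EXEC): [IRQ1] PC=3: IRET -> resume MAIN at PC=1 (depth now 0)
Event 7 (EXEC): [MAIN] PC=1: NOP
Event 8 (EXEC): [MAIN] PC=2: NOP
Event 9 (EXEC): [MAIN] PC=3: NOP
Event 10 (EXEC): [MAIN] PC=4: INC 3 -> ACC=11
Event 11 (INT 1): INT 1 arrives: push (MAIN, PC=5), enter IRQ1 at PC=0 (depth now 1)
Event 12 (INT 2): INT 2 arrives: push (IRQ1, PC=0), enter IRQ2 at PC=0 (depth now 2)
Event 13 (EXEC): [IRQ2] PC=0: DEC 2 -> ACC=9
Event 14 (EXEC): [IRQ2] PC=1: DEC 2 -> ACC=7
Event 15 (EXEC): [IRQ2] PC=2: IRET -> resume IRQ1 at PC=0 (depth now 1)
Event 16 (EXEC): [IRQ1] PC=0: DEC 2 -> ACC=5
Event 17 (EXEC): [IRQ1] PC=1: INC 2 -> ACC=7
Event 18 (INT 2): INT 2 arrives: push (IRQ1, PC=2), enter IRQ2 at PC=0 (depth now 2)
Event 19 (EXEC): [IRQ2] PC=0: DEC 2 -> ACC=5
Event 20 (EXEC): [IRQ2] PC=1: DEC 2 -> ACC=3
Event 21 (EXEC): [IRQ2] PC=2: IRET -> resume IRQ1 at PC=2 (depth now 1)
Event 22 (EXEC): [IRQ1] PC=2: INC 3 -> ACC=6
Event 23 (EXEC): [IRQ1] PC=3: IRET -> resume MAIN at PC=5 (depth now 0)
Event 24 (EXEC): [MAIN] PC=5: NOP
Event 25 (EXEC): [MAIN] PC=6: INC 3 -> ACC=9
Event 26 (EXEC): [MAIN] PC=7: HALT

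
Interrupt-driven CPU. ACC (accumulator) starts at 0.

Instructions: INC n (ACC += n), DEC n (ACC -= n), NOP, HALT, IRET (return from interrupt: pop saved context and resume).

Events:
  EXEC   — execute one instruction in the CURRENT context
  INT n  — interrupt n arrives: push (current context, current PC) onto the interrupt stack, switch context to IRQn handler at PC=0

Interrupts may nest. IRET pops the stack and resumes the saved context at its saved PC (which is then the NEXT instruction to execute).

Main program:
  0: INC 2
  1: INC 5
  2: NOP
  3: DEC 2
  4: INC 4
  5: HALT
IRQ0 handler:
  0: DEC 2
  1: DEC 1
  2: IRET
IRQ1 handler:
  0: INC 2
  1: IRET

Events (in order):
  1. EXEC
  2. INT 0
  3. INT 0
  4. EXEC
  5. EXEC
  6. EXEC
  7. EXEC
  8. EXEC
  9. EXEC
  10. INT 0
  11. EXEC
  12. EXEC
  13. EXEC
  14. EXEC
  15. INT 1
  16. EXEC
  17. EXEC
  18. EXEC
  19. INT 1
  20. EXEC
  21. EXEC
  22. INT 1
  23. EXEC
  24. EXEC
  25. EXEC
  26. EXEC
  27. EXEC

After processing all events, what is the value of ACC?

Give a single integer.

Answer: 6

Derivation:
Event 1 (EXEC): [MAIN] PC=0: INC 2 -> ACC=2
Event 2 (INT 0): INT 0 arrives: push (MAIN, PC=1), enter IRQ0 at PC=0 (depth now 1)
Event 3 (INT 0): INT 0 arrives: push (IRQ0, PC=0), enter IRQ0 at PC=0 (depth now 2)
Event 4 (EXEC): [IRQ0] PC=0: DEC 2 -> ACC=0
Event 5 (EXEC): [IRQ0] PC=1: DEC 1 -> ACC=-1
Event 6 (EXEC): [IRQ0] PC=2: IRET -> resume IRQ0 at PC=0 (depth now 1)
Event 7 (EXEC): [IRQ0] PC=0: DEC 2 -> ACC=-3
Event 8 (EXEC): [IRQ0] PC=1: DEC 1 -> ACC=-4
Event 9 (EXEC): [IRQ0] PC=2: IRET -> resume MAIN at PC=1 (depth now 0)
Event 10 (INT 0): INT 0 arrives: push (MAIN, PC=1), enter IRQ0 at PC=0 (depth now 1)
Event 11 (EXEC): [IRQ0] PC=0: DEC 2 -> ACC=-6
Event 12 (EXEC): [IRQ0] PC=1: DEC 1 -> ACC=-7
Event 13 (EXEC): [IRQ0] PC=2: IRET -> resume MAIN at PC=1 (depth now 0)
Event 14 (EXEC): [MAIN] PC=1: INC 5 -> ACC=-2
Event 15 (INT 1): INT 1 arrives: push (MAIN, PC=2), enter IRQ1 at PC=0 (depth now 1)
Event 16 (EXEC): [IRQ1] PC=0: INC 2 -> ACC=0
Event 17 (EXEC): [IRQ1] PC=1: IRET -> resume MAIN at PC=2 (depth now 0)
Event 18 (EXEC): [MAIN] PC=2: NOP
Event 19 (INT 1): INT 1 arrives: push (MAIN, PC=3), enter IRQ1 at PC=0 (depth now 1)
Event 20 (EXEC): [IRQ1] PC=0: INC 2 -> ACC=2
Event 21 (EXEC): [IRQ1] PC=1: IRET -> resume MAIN at PC=3 (depth now 0)
Event 22 (INT 1): INT 1 arrives: push (MAIN, PC=3), enter IRQ1 at PC=0 (depth now 1)
Event 23 (EXEC): [IRQ1] PC=0: INC 2 -> ACC=4
Event 24 (EXEC): [IRQ1] PC=1: IRET -> resume MAIN at PC=3 (depth now 0)
Event 25 (EXEC): [MAIN] PC=3: DEC 2 -> ACC=2
Event 26 (EXEC): [MAIN] PC=4: INC 4 -> ACC=6
Event 27 (EXEC): [MAIN] PC=5: HALT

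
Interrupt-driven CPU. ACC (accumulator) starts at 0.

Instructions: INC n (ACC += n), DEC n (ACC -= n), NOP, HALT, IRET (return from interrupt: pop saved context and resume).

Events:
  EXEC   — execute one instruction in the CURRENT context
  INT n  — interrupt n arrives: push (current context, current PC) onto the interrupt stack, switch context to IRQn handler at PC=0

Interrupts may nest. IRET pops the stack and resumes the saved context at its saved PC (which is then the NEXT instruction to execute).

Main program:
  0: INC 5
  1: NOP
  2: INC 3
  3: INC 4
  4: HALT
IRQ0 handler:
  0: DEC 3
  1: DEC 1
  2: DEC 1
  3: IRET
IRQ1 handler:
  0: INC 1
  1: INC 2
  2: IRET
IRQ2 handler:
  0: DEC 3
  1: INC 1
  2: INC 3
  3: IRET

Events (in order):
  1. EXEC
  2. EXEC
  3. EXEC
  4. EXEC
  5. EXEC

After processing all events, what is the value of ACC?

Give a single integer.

Event 1 (EXEC): [MAIN] PC=0: INC 5 -> ACC=5
Event 2 (EXEC): [MAIN] PC=1: NOP
Event 3 (EXEC): [MAIN] PC=2: INC 3 -> ACC=8
Event 4 (EXEC): [MAIN] PC=3: INC 4 -> ACC=12
Event 5 (EXEC): [MAIN] PC=4: HALT

Answer: 12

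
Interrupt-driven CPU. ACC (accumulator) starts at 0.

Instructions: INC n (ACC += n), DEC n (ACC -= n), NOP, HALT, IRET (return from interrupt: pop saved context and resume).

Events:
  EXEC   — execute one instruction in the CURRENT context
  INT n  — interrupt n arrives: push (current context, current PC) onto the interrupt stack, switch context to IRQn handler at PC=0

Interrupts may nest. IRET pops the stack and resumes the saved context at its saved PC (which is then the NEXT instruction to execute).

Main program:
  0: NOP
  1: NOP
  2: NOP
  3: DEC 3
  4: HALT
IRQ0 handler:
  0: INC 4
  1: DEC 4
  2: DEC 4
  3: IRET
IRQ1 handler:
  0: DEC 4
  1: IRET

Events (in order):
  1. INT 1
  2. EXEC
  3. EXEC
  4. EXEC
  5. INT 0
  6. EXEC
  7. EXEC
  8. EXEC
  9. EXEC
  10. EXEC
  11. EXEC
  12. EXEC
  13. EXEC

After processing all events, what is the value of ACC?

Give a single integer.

Event 1 (INT 1): INT 1 arrives: push (MAIN, PC=0), enter IRQ1 at PC=0 (depth now 1)
Event 2 (EXEC): [IRQ1] PC=0: DEC 4 -> ACC=-4
Event 3 (EXEC): [IRQ1] PC=1: IRET -> resume MAIN at PC=0 (depth now 0)
Event 4 (EXEC): [MAIN] PC=0: NOP
Event 5 (INT 0): INT 0 arrives: push (MAIN, PC=1), enter IRQ0 at PC=0 (depth now 1)
Event 6 (EXEC): [IRQ0] PC=0: INC 4 -> ACC=0
Event 7 (EXEC): [IRQ0] PC=1: DEC 4 -> ACC=-4
Event 8 (EXEC): [IRQ0] PC=2: DEC 4 -> ACC=-8
Event 9 (EXEC): [IRQ0] PC=3: IRET -> resume MAIN at PC=1 (depth now 0)
Event 10 (EXEC): [MAIN] PC=1: NOP
Event 11 (EXEC): [MAIN] PC=2: NOP
Event 12 (EXEC): [MAIN] PC=3: DEC 3 -> ACC=-11
Event 13 (EXEC): [MAIN] PC=4: HALT

Answer: -11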